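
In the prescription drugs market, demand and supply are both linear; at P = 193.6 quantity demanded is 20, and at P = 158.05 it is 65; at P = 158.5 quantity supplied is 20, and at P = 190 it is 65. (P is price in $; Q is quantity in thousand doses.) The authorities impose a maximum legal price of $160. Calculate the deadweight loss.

Demand slope = (158.05 − 193.6)/(65 − 20) = −0.79, so P = 209.4 − 0.79Q.
Supply slope = (190 − 158.5)/(65 − 20) = 0.7, so P = 144.5 + 0.7Q.
Competitive equilibrium: 209.4 − 0.79Q = 144.5 + 0.7Q → Q* = 43.557, P* = 174.9899.
At the ceiling P = 160, quantity supplied = (160 − 144.5)/0.7 = 22.1429.
Willingness to pay at Q' = 22.1429: 209.4 − 0.79·22.1429 = 191.9071.
ΔQ = 43.557 − 22.1429 = 21.4141; wedge = 191.9071 − 160 = 31.9071.
DWL = ½ × 21.4141 × 31.9071 = $341.63 thousand.

$341.63 thousand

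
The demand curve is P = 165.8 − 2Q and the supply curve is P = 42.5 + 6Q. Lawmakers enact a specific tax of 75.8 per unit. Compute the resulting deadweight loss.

Competitive equilibrium: 165.8 − 2Q = 42.5 + 6Q → Q* = 15.4125, P* = 134.975.
With the tax, the buyer price exceeds the seller price by 75.8: (165.8 − 2Q) − (42.5 + 6Q) = 75.8 → Q' = 5.9375.
ΔQ = 15.4125 − 5.9375 = 9.475; the wedge equals the tax, 75.8.
The triangle = ½ × 9.475 × 75.8 = 359.10.

359.10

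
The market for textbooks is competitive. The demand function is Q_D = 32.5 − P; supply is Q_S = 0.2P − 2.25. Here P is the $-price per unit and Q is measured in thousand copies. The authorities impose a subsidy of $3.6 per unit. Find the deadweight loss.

In inverse form: demand P = 32.5 − Q, supply P = 11.25 + 5Q.
Competitive equilibrium: 32.5 − Q = 11.25 + 5Q → Q* = 3.5417, P* = 28.9583.
The subsidy lowers effective supply by 3.6: P = 7.65 + 5Q.
New quantity: 32.5 − Q = 7.65 + 5Q → Q' = 4.1417.
Overproduction ΔQ = 4.1417 − 3.5417 = 0.6; wedge = subsidy = 3.6.
DWL = ½ × 0.6 × 3.6 = $1.08 thousand.

$1.08 thousand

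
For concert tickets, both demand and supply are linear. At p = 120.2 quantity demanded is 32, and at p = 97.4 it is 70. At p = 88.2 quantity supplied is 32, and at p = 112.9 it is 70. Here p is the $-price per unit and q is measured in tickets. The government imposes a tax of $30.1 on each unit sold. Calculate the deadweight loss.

$362.404

Demand slope = (97.4 − 120.2)/(70 − 32) = −0.6, so p = 139.4 − 0.6q.
Supply slope = (112.9 − 88.2)/(70 − 32) = 0.65, so p = 67.4 + 0.65q.
Competitive equilibrium: 139.4 − 0.6q = 67.4 + 0.65q → q* = 57.6, p* = 104.84.
With the tax, the buyer price exceeds the seller price by 30.1: (139.4 − 0.6q) − (67.4 + 0.65q) = 30.1 → q' = 33.52.
Δq = 57.6 − 33.52 = 24.08; the wedge equals the tax, 30.1.
DWL = ½ × 24.08 × 30.1 = $362.404.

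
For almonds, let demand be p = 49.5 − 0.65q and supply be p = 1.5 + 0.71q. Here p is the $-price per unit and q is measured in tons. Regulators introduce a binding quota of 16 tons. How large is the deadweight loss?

Competitive equilibrium: 49.5 − 0.65q = 1.5 + 0.71q → q* = 35.2941, p* = 26.5588.
At q = 16: demand price = 49.5 − 0.65·16 = 39.1; supply price = 1.5 + 0.71·16 = 12.86.
Δq = 35.2941 − 16 = 19.2941; wedge = 39.1 − 12.86 = 26.24.
The triangle = ½ × 19.2941 × 26.24 = $253.14.

$253.14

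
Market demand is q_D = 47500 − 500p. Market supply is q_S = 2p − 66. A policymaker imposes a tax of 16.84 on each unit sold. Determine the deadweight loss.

In inverse form: demand p = 95 − 0.002q, supply p = 33 + 0.5q.
Competitive equilibrium: 95 − 0.002q = 33 + 0.5q → q* = 123.506, p* = 94.753.
With the tax, the buyer price exceeds the seller price by 16.84: (95 − 0.002q) − (33 + 0.5q) = 16.84 → q' = 89.9602.
Δq = 123.506 − 89.9602 = 33.5458; the wedge equals the tax, 16.84.
DWL = ½ × 33.5458 × 16.84 = 282.46.

282.46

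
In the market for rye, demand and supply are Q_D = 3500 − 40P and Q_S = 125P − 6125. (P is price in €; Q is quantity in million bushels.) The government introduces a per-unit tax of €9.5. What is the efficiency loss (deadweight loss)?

€1367.42 million

In inverse form: demand P = 87.5 − 0.025Q, supply P = 49 + 0.008Q.
Competitive equilibrium: 87.5 − 0.025Q = 49 + 0.008Q → Q* = 1166.6667, P* = 58.3333.
With the tax, the buyer price exceeds the seller price by 9.5: (87.5 − 0.025Q) − (49 + 0.008Q) = 9.5 → Q' = 878.7879.
ΔQ = 1166.6667 − 878.7879 = 287.8788; the wedge equals the tax, 9.5.
Welfare loss = ½ × 287.8788 × 9.5 = €1367.42 million.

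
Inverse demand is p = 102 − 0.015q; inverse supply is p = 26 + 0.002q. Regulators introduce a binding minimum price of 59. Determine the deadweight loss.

Competitive equilibrium: 102 − 0.015q = 26 + 0.002q → q* = 4470.58824, p* = 34.94118.
At the floor p = 59, quantity demanded = (102 − 59)/0.015 = 2866.66667.
Sellers' marginal cost at q' = 2866.66667: 26 + 0.002·2866.66667 = 31.73333.
Δq = 4470.58824 − 2866.66667 = 1603.92157; wedge = 59 − 31.73333 = 27.26667.
The triangle = ½ × 1603.92157 × 27.26667 = 21866.80.

21866.80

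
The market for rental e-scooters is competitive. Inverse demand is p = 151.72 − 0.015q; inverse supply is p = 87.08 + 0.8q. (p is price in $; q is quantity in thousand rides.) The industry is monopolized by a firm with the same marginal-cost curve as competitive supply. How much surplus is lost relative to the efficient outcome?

Competitive equilibrium: 151.72 − 0.015q = 87.08 + 0.8q → q* = 79.3129, p* = 150.5303.
Marginal revenue: MR = 151.72 − 0.03q. Set MR = MC: 151.72 − 0.03q = 87.08 + 0.8q → q_m = 77.8795.
Price p_m = 151.72 − 0.015·77.8795 = 150.5518; MC(q_m) = 87.08 + 0.8·77.8795 = 149.3836.
Competitive q* = 79.3129, so Δq = 1.4334; wedge = 150.5518 − 149.3836 = 1.1682.
Deadweight loss = ½ × 1.4334 × 1.1682 = $0.84 thousand.

$0.84 thousand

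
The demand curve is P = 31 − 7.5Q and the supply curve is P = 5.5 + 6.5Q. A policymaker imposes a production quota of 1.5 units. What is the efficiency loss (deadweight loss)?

0.72

Competitive equilibrium: 31 − 7.5Q = 5.5 + 6.5Q → Q* = 1.8214, P* = 17.3393.
At Q = 1.5: demand price = 31 − 7.5·1.5 = 19.75; supply price = 5.5 + 6.5·1.5 = 15.25.
ΔQ = 1.8214 − 1.5 = 0.3214; wedge = 19.75 − 15.25 = 4.5.
Deadweight loss = ½ × 0.3214 × 4.5 = 0.72.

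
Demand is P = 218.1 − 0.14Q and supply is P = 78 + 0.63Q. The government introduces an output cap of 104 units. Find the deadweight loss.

Competitive equilibrium: 218.1 − 0.14Q = 78 + 0.63Q → Q* = 181.9481, P* = 192.6273.
At Q = 104: demand price = 218.1 − 0.14·104 = 203.54; supply price = 78 + 0.63·104 = 143.52.
ΔQ = 181.9481 − 104 = 77.9481; wedge = 203.54 − 143.52 = 60.02.
DWL = ½ × 77.9481 × 60.02 = 2339.22.

2339.22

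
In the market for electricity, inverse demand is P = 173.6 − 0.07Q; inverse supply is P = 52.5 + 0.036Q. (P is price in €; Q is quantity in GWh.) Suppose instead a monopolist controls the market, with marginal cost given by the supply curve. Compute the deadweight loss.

€10942.67

Competitive equilibrium: 173.6 − 0.07Q = 52.5 + 0.036Q → Q* = 1142.45283, P* = 93.6283.
Marginal revenue: MR = 173.6 − 0.14Q. Set MR = MC: 173.6 − 0.14Q = 52.5 + 0.036Q → Q_m = 688.06818.
Price P_m = 173.6 − 0.07·688.06818 = 125.43523; MC(Q_m) = 52.5 + 0.036·688.06818 = 77.27045.
Competitive Q* = 1142.45283, so ΔQ = 454.38465; wedge = 125.43523 − 77.27045 = 48.16478.
DWL = ½ × 454.38465 × 48.16478 = €10942.67.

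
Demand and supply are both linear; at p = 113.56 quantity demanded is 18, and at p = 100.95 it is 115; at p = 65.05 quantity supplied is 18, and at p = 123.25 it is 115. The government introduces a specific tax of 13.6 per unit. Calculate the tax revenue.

895.18

Demand slope = (100.95 − 113.56)/(115 − 18) = −0.13, so p = 115.9 − 0.13q.
Supply slope = (123.25 − 65.05)/(115 − 18) = 0.6, so p = 54.25 + 0.6q.
Competitive equilibrium: 115.9 − 0.13q = 54.25 + 0.6q → q* = 84.4521, p* = 104.9212.
With the tax, the buyer price exceeds the seller price by 13.6: (115.9 − 0.13q) − (54.25 + 0.6q) = 13.6 → q' = 65.8219.
Tax revenue = 13.6 × 65.8219 = 895.18.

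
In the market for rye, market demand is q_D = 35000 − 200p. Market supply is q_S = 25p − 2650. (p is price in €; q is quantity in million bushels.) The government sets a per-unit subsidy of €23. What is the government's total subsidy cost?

In inverse form: demand p = 175 − 0.005q, supply p = 106 + 0.04q.
Competitive equilibrium: 175 − 0.005q = 106 + 0.04q → q* = 1533.3333, p* = 167.3333.
The subsidy lowers effective supply by 23: p = 83 + 0.04q.
New quantity: 175 − 0.005q = 83 + 0.04q → q' = 2044.4444.
Total subsidy cost = 23 × 2044.4444 = €47022.22 million.

€47022.22 million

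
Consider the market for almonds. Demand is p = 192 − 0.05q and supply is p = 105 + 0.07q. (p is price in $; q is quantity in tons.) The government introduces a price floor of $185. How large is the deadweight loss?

$20533.50

Competitive equilibrium: 192 − 0.05q = 105 + 0.07q → q* = 725, p* = 155.75.
At the floor p = 185, quantity demanded = (192 − 185)/0.05 = 140.
Sellers' marginal cost at q' = 140: 105 + 0.07·140 = 114.8.
Δq = 725 − 140 = 585; wedge = 185 − 114.8 = 70.2.
Deadweight loss = ½ × 585 × 70.2 = $20533.50.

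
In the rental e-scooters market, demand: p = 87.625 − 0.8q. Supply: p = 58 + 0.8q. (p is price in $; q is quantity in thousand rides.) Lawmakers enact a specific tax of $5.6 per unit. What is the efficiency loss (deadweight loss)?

$9.80 thousand

Competitive equilibrium: 87.625 − 0.8q = 58 + 0.8q → q* = 18.5156, p* = 72.8125.
With the tax, the buyer price exceeds the seller price by 5.6: (87.625 − 0.8q) − (58 + 0.8q) = 5.6 → q' = 15.0156.
Δq = 18.5156 − 15.0156 = 3.5; the wedge equals the tax, 5.6.
Welfare loss = ½ × 3.5 × 5.6 = $9.80 thousand.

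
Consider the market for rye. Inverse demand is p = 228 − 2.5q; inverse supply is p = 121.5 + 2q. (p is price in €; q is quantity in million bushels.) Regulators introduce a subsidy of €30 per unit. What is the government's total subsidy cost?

€910 million

Competitive equilibrium: 228 − 2.5q = 121.5 + 2q → q* = 23.6667, p* = 168.8333.
The subsidy lowers effective supply by 30: p = 91.5 + 2q.
New quantity: 228 − 2.5q = 91.5 + 2q → q' = 30.3333.
Total subsidy cost = 30 × 30.3333 = €910 million.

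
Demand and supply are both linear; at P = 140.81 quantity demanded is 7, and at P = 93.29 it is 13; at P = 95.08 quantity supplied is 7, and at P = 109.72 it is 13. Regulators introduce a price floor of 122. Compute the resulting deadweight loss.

Demand slope = (93.29 − 140.81)/(13 − 7) = −7.92, so P = 196.25 − 7.92Q.
Supply slope = (109.72 − 95.08)/(13 − 7) = 2.44, so P = 78 + 2.44Q.
Competitive equilibrium: 196.25 − 7.92Q = 78 + 2.44Q → Q* = 11.4141, P* = 105.8504.
At the floor P = 122, quantity demanded = (196.25 − 122)/7.92 = 9.375.
Sellers' marginal cost at Q' = 9.375: 78 + 2.44·9.375 = 100.875.
ΔQ = 11.4141 − 9.375 = 2.0391; wedge = 122 − 100.875 = 21.125.
DWL = ½ × 2.0391 × 21.125 = 21.54.

21.54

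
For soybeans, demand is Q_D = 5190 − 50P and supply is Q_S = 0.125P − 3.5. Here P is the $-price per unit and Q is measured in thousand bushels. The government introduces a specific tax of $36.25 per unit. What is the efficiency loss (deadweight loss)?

In inverse form: demand P = 103.8 − 0.02Q, supply P = 28 + 8Q.
Competitive equilibrium: 103.8 − 0.02Q = 28 + 8Q → Q* = 9.45137, P* = 103.61097.
With the tax, the buyer price exceeds the seller price by 36.25: (103.8 − 0.02Q) − (28 + 8Q) = 36.25 → Q' = 4.93142.
ΔQ = 9.45137 − 4.93142 = 4.51995; the wedge equals the tax, 36.25.
DWL = ½ × 4.51995 × 36.25 = $81.92 thousand.

$81.92 thousand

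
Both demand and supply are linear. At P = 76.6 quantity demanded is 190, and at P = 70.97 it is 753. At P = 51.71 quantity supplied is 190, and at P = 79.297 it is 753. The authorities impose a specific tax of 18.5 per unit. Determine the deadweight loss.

Demand slope = (70.97 − 76.6)/(753 − 190) = −0.01, so P = 78.5 − 0.01Q.
Supply slope = (79.297 − 51.71)/(753 − 190) = 0.049, so P = 42.4 + 0.049Q.
Competitive equilibrium: 78.5 − 0.01Q = 42.4 + 0.049Q → Q* = 611.8644, P* = 72.3814.
With the tax, the buyer price exceeds the seller price by 18.5: (78.5 − 0.01Q) − (42.4 + 0.049Q) = 18.5 → Q' = 298.3051.
ΔQ = 611.8644 − 298.3051 = 313.5593; the wedge equals the tax, 18.5.
DWL = ½ × 313.5593 × 18.5 = 2900.42.

2900.42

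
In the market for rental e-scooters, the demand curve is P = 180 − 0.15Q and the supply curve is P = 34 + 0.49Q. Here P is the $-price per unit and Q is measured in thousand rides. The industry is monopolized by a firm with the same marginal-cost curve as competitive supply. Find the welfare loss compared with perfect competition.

$600.38 thousand

Competitive equilibrium: 180 − 0.15Q = 34 + 0.49Q → Q* = 228.125, P* = 145.7813.
Marginal revenue: MR = 180 − 0.3Q. Set MR = MC: 180 − 0.3Q = 34 + 0.49Q → Q_m = 184.8101.
Price P_m = 180 − 0.15·184.8101 = 152.2785; MC(Q_m) = 34 + 0.49·184.8101 = 124.5569.
Competitive Q* = 228.125, so ΔQ = 43.3149; wedge = 152.2785 − 124.5569 = 27.7216.
Welfare loss = ½ × 43.3149 × 27.7216 = $600.38 thousand.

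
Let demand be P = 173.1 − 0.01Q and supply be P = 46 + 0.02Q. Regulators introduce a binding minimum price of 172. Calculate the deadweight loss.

255440.67

Competitive equilibrium: 173.1 − 0.01Q = 46 + 0.02Q → Q* = 4236.6667, P* = 130.7333.
At the floor P = 172, quantity demanded = (173.1 − 172)/0.01 = 110.
Sellers' marginal cost at Q' = 110: 46 + 0.02·110 = 48.2.
ΔQ = 4236.6667 − 110 = 4126.6667; wedge = 172 − 48.2 = 123.8.
The triangle = ½ × 4126.6667 × 123.8 = 255440.67.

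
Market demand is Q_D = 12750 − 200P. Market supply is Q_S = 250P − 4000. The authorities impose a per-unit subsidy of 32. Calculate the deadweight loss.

56888.89

In inverse form: demand P = 63.75 − 0.005Q, supply P = 16 + 0.004Q.
Competitive equilibrium: 63.75 − 0.005Q = 16 + 0.004Q → Q* = 5305.5556, P* = 37.2222.
The subsidy lowers effective supply by 32: P = 0.004Q − 16.
New quantity: 63.75 − 0.005Q = 0.004Q − 16 → Q' = 8861.1111.
Overproduction ΔQ = 8861.1111 − 5305.5556 = 3555.5555; wedge = subsidy = 32.
DWL = ½ × 3555.5555 × 32 = 56888.89.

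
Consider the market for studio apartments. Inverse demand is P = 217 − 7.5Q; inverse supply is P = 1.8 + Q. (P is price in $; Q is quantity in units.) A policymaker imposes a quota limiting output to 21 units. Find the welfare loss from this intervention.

Competitive equilibrium: 217 − 7.5Q = 1.8 + Q → Q* = 25.3176, P* = 27.1176.
At Q = 21: demand price = 217 − 7.5·21 = 59.5; supply price = 1.8 + 1·21 = 22.8.
ΔQ = 25.3176 − 21 = 4.3176; wedge = 59.5 − 22.8 = 36.7.
The triangle = ½ × 4.3176 × 36.7 = $79.23.

$79.23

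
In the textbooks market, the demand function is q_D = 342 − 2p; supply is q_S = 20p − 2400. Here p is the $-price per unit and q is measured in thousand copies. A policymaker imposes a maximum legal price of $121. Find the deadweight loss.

In inverse form: demand p = 171 − 0.5q, supply p = 120 + 0.05q.
Competitive equilibrium: 171 − 0.5q = 120 + 0.05q → q* = 92.7273, p* = 124.6364.
At the ceiling p = 121, quantity supplied = (121 − 120)/0.05 = 20.
Willingness to pay at q' = 20: 171 − 0.5·20 = 161.
Δq = 92.7273 − 20 = 72.7273; wedge = 161 − 121 = 40.
Deadweight loss = ½ × 72.7273 × 40 = $1454.55 thousand.

$1454.55 thousand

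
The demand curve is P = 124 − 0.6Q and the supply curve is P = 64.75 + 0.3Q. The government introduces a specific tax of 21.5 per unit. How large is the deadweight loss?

256.81

Competitive equilibrium: 124 − 0.6Q = 64.75 + 0.3Q → Q* = 65.8333, P* = 84.5.
With the tax, the buyer price exceeds the seller price by 21.5: (124 − 0.6Q) − (64.75 + 0.3Q) = 21.5 → Q' = 41.9444.
ΔQ = 65.8333 − 41.9444 = 23.8889; the wedge equals the tax, 21.5.
DWL = ½ × 23.8889 × 21.5 = 256.81.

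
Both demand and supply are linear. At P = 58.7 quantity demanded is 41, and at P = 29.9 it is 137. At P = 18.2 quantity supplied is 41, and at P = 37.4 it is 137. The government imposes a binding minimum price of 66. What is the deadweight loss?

2773.78

Demand slope = (29.9 − 58.7)/(137 − 41) = −0.3, so P = 71 − 0.3Q.
Supply slope = (37.4 − 18.2)/(137 − 41) = 0.2, so P = 10 + 0.2Q.
Competitive equilibrium: 71 − 0.3Q = 10 + 0.2Q → Q* = 122, P* = 34.4.
At the floor P = 66, quantity demanded = (71 − 66)/0.3 = 16.6667.
Sellers' marginal cost at Q' = 16.6667: 10 + 0.2·16.6667 = 13.3333.
ΔQ = 122 − 16.6667 = 105.3333; wedge = 66 − 13.3333 = 52.6667.
DWL = ½ × 105.3333 × 52.6667 = 2773.78.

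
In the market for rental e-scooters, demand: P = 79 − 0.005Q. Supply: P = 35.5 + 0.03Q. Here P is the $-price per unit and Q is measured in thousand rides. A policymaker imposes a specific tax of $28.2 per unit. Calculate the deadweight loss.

$11360.57 thousand

Competitive equilibrium: 79 − 0.005Q = 35.5 + 0.03Q → Q* = 1242.8571, P* = 72.7857.
With the tax, the buyer price exceeds the seller price by 28.2: (79 − 0.005Q) − (35.5 + 0.03Q) = 28.2 → Q' = 437.1429.
ΔQ = 1242.8571 − 437.1429 = 805.7142; the wedge equals the tax, 28.2.
DWL = ½ × 805.7142 × 28.2 = $11360.57 thousand.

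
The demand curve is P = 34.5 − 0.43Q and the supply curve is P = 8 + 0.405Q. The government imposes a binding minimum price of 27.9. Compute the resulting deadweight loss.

Competitive equilibrium: 34.5 − 0.43Q = 8 + 0.405Q → Q* = 31.7365, P* = 20.8533.
At the floor P = 27.9, quantity demanded = (34.5 − 27.9)/0.43 = 15.3488.
Sellers' marginal cost at Q' = 15.3488: 8 + 0.405·15.3488 = 14.2163.
ΔQ = 31.7365 − 15.3488 = 16.3877; wedge = 27.9 − 14.2163 = 13.6837.
The triangle = ½ × 16.3877 × 13.6837 = 112.12.

112.12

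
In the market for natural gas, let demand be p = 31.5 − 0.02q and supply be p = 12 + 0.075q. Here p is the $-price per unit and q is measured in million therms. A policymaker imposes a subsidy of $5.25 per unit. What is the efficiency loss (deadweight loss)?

$145.07 million

Competitive equilibrium: 31.5 − 0.02q = 12 + 0.075q → q* = 205.2632, p* = 27.3947.
The subsidy lowers effective supply by 5.25: p = 6.75 + 0.075q.
New quantity: 31.5 − 0.02q = 6.75 + 0.075q → q' = 260.5263.
Overproduction Δq = 260.5263 − 205.2632 = 55.2631; wedge = subsidy = 5.25.
The triangle = ½ × 55.2631 × 5.25 = $145.07 million.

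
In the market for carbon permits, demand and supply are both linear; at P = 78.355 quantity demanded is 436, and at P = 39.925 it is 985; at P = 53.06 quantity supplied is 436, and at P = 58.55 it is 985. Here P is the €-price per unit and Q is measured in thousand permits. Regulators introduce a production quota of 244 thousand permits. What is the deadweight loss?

€10330.18 thousand

Demand slope = (39.925 − 78.355)/(985 − 436) = −0.07, so P = 108.875 − 0.07Q.
Supply slope = (58.55 − 53.06)/(985 − 436) = 0.01, so P = 48.7 + 0.01Q.
Competitive equilibrium: 108.875 − 0.07Q = 48.7 + 0.01Q → Q* = 752.1875, P* = 56.2219.
At Q = 244: demand price = 108.875 − 0.07·244 = 91.795; supply price = 48.7 + 0.01·244 = 51.14.
ΔQ = 752.1875 − 244 = 508.1875; wedge = 91.795 − 51.14 = 40.655.
The triangle = ½ × 508.1875 × 40.655 = €10330.18 thousand.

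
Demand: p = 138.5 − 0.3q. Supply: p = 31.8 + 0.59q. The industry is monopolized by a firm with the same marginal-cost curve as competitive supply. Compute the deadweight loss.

Competitive equilibrium: 138.5 − 0.3q = 31.8 + 0.59q → q* = 119.8876, p* = 102.5337.
Marginal revenue: MR = 138.5 − 0.6q. Set MR = MC: 138.5 − 0.6q = 31.8 + 0.59q → q_m = 89.6639.
Price p_m = 138.5 − 0.3·89.6639 = 111.6008; MC(q_m) = 31.8 + 0.59·89.6639 = 84.7017.
Competitive q* = 119.8876, so Δq = 30.2237; wedge = 111.6008 − 84.7017 = 26.8991.
Welfare loss = ½ × 30.2237 × 26.8991 = 406.50.

406.50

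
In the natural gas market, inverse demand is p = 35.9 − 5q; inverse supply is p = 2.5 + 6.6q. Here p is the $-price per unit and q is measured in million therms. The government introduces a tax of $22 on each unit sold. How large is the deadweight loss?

Competitive equilibrium: 35.9 − 5q = 2.5 + 6.6q → q* = 2.8793, p* = 21.5034.
With the tax, the buyer price exceeds the seller price by 22: (35.9 − 5q) − (2.5 + 6.6q) = 22 → q' = 0.9828.
Δq = 2.8793 − 0.9828 = 1.8965; the wedge equals the tax, 22.
DWL = ½ × 1.8965 × 22 = $20.86 million.

$20.86 million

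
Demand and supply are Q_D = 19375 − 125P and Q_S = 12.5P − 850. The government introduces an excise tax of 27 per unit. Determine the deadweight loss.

4142.05

In inverse form: demand P = 155 − 0.008Q, supply P = 68 + 0.08Q.
Competitive equilibrium: 155 − 0.008Q = 68 + 0.08Q → Q* = 988.6364, P* = 147.0909.
With the tax, the buyer price exceeds the seller price by 27: (155 − 0.008Q) − (68 + 0.08Q) = 27 → Q' = 681.8182.
ΔQ = 988.6364 − 681.8182 = 306.8182; the wedge equals the tax, 27.
The triangle = ½ × 306.8182 × 27 = 4142.05.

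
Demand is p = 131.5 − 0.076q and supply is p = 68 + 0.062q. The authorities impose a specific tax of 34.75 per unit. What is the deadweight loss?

Competitive equilibrium: 131.5 − 0.076q = 68 + 0.062q → q* = 460.1449, p* = 96.529.
With the tax, the buyer price exceeds the seller price by 34.75: (131.5 − 0.076q) − (68 + 0.062q) = 34.75 → q' = 208.3333.
Δq = 460.1449 − 208.3333 = 251.8116; the wedge equals the tax, 34.75.
DWL = ½ × 251.8116 × 34.75 = 4375.23.

4375.23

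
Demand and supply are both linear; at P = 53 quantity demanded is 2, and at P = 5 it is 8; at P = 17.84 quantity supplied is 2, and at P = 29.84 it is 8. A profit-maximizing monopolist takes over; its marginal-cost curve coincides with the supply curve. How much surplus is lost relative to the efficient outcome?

30.05

Demand slope = (5 − 53)/(8 − 2) = −8, so P = 69 − 8Q.
Supply slope = (29.84 − 17.84)/(8 − 2) = 2, so P = 13.84 + 2Q.
Competitive equilibrium: 69 − 8Q = 13.84 + 2Q → Q* = 5.516, P* = 24.872.
Marginal revenue: MR = 69 − 16Q. Set MR = MC: 69 − 16Q = 13.84 + 2Q → Q_m = 3.0644.
Price P_m = 69 − 8·3.0644 = 44.4848; MC(Q_m) = 13.84 + 2·3.0644 = 19.9688.
Competitive Q* = 5.516, so ΔQ = 2.4516; wedge = 44.4848 − 19.9688 = 24.516.
Deadweight loss = ½ × 2.4516 × 24.516 = 30.05.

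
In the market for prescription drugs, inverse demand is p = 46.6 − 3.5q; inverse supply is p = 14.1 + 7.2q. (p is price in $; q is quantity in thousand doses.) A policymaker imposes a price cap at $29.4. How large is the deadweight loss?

$4.45 thousand

Competitive equilibrium: 46.6 − 3.5q = 14.1 + 7.2q → q* = 3.0374, p* = 35.9692.
At the ceiling p = 29.4, quantity supplied = (29.4 − 14.1)/7.2 = 2.125.
Willingness to pay at q' = 2.125: 46.6 − 3.5·2.125 = 39.1625.
Δq = 3.0374 − 2.125 = 0.9124; wedge = 39.1625 − 29.4 = 9.7625.
Welfare loss = ½ × 0.9124 × 9.7625 = $4.45 thousand.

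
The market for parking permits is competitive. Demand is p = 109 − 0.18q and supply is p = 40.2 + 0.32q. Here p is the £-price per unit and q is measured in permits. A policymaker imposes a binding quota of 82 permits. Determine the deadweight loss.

£772.84

Competitive equilibrium: 109 − 0.18q = 40.2 + 0.32q → q* = 137.6, p* = 84.232.
At q = 82: demand price = 109 − 0.18·82 = 94.24; supply price = 40.2 + 0.32·82 = 66.44.
Δq = 137.6 − 82 = 55.6; wedge = 94.24 − 66.44 = 27.8.
Deadweight loss = ½ × 55.6 × 27.8 = £772.84.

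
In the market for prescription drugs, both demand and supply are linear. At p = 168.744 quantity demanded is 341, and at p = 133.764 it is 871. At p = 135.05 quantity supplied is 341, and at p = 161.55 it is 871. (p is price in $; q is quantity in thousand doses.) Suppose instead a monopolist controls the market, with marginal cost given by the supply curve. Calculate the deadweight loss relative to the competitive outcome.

Demand slope = (133.764 − 168.744)/(871 − 341) = −0.066, so p = 191.25 − 0.066q.
Supply slope = (161.55 − 135.05)/(871 − 341) = 0.05, so p = 118 + 0.05q.
Competitive equilibrium: 191.25 − 0.066q = 118 + 0.05q → q* = 631.4655, p* = 149.5733.
Marginal revenue: MR = 191.25 − 0.132q. Set MR = MC: 191.25 − 0.132q = 118 + 0.05q → q_m = 402.4725.
Price p_m = 191.25 − 0.066·402.4725 = 164.6868; MC(q_m) = 118 + 0.05·402.4725 = 138.1236.
Competitive q* = 631.4655, so Δq = 228.993; wedge = 164.6868 − 138.1236 = 26.5632.
Welfare loss = ½ × 228.993 × 26.5632 = $3041.39 thousand.

$3041.39 thousand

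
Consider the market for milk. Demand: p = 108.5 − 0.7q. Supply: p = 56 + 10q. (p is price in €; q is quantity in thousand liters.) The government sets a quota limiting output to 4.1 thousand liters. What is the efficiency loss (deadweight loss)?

€3.48 thousand

Competitive equilibrium: 108.5 − 0.7q = 56 + 10q → q* = 4.9065, p* = 105.0654.
At q = 4.1: demand price = 108.5 − 0.7·4.1 = 105.63; supply price = 56 + 10·4.1 = 97.
Δq = 4.9065 − 4.1 = 0.8065; wedge = 105.63 − 97 = 8.63.
DWL = ½ × 0.8065 × 8.63 = €3.48 thousand.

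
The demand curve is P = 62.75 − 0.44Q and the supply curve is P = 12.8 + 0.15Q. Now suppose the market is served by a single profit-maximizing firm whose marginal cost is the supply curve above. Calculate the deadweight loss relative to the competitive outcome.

Competitive equilibrium: 62.75 − 0.44Q = 12.8 + 0.15Q → Q* = 84.661, P* = 25.4992.
Marginal revenue: MR = 62.75 − 0.88Q. Set MR = MC: 62.75 − 0.88Q = 12.8 + 0.15Q → Q_m = 48.4951.
Price P_m = 62.75 − 0.44·48.4951 = 41.4122; MC(Q_m) = 12.8 + 0.15·48.4951 = 20.0743.
Competitive Q* = 84.661, so ΔQ = 36.1659; wedge = 41.4122 − 20.0743 = 21.3379.
Deadweight loss = ½ × 36.1659 × 21.3379 = 385.85.

385.85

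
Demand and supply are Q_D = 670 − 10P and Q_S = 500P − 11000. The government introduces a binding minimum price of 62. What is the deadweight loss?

7803.97

In inverse form: demand P = 67 − 0.1Q, supply P = 22 + 0.002Q.
Competitive equilibrium: 67 − 0.1Q = 22 + 0.002Q → Q* = 441.1765, P* = 22.8824.
At the floor P = 62, quantity demanded = (67 − 62)/0.1 = 50.
Sellers' marginal cost at Q' = 50: 22 + 0.002·50 = 22.1.
ΔQ = 441.1765 − 50 = 391.1765; wedge = 62 − 22.1 = 39.9.
Deadweight loss = ½ × 391.1765 × 39.9 = 7803.97.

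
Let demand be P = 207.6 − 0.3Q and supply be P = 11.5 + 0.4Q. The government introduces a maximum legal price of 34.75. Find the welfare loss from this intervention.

Competitive equilibrium: 207.6 − 0.3Q = 11.5 + 0.4Q → Q* = 280.1429, P* = 123.5571.
At the ceiling P = 34.75, quantity supplied = (34.75 − 11.5)/0.4 = 58.125.
Willingness to pay at Q' = 58.125: 207.6 − 0.3·58.125 = 190.1625.
ΔQ = 280.1429 − 58.125 = 222.0179; wedge = 190.1625 − 34.75 = 155.4125.
DWL = ½ × 222.0179 × 155.4125 = 17252.18.

17252.18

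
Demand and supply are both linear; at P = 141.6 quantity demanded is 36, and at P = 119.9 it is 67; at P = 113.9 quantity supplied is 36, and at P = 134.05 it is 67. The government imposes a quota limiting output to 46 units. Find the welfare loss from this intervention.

74.68

Demand slope = (119.9 − 141.6)/(67 − 36) = −0.7, so P = 166.8 − 0.7Q.
Supply slope = (134.05 − 113.9)/(67 − 36) = 0.65, so P = 90.5 + 0.65Q.
Competitive equilibrium: 166.8 − 0.7Q = 90.5 + 0.65Q → Q* = 56.5185, P* = 127.237.
At Q = 46: demand price = 166.8 − 0.7·46 = 134.6; supply price = 90.5 + 0.65·46 = 120.4.
ΔQ = 56.5185 − 46 = 10.5185; wedge = 134.6 − 120.4 = 14.2.
Welfare loss = ½ × 10.5185 × 14.2 = 74.68.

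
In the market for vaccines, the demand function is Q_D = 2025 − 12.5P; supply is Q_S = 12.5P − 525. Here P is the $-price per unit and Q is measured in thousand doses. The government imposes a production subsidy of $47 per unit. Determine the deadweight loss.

In inverse form: demand P = 162 − 0.08Q, supply P = 42 + 0.08Q.
Competitive equilibrium: 162 − 0.08Q = 42 + 0.08Q → Q* = 750, P* = 102.
The subsidy lowers effective supply by 47: P = 0.08Q − 5.
New quantity: 162 − 0.08Q = 0.08Q − 5 → Q' = 1043.75.
Overproduction ΔQ = 1043.75 − 750 = 293.75; wedge = subsidy = 47.
The triangle = ½ × 293.75 × 47 = $6903.125 thousand.

$6903.125 thousand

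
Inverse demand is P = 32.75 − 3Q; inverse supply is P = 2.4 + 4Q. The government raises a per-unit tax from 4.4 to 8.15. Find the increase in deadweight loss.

3.36

Competitive equilibrium: 32.75 − 3Q = 2.4 + 4Q → Q* = 4.3357, P* = 19.7429.
For a per-unit tax t: ΔQ = t/7, so DWL = ½·t·(t/7) = t²/14.
At t = 4.4: DWL = 1.383. At t = 8.15: DWL = 4.744.
Increase = 4.744 − 1.383 = 3.36.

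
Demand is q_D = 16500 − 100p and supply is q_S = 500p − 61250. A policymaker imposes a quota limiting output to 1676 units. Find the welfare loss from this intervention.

In inverse form: demand p = 165 − 0.01q, supply p = 122.5 + 0.002q.
Competitive equilibrium: 165 − 0.01q = 122.5 + 0.002q → q* = 3541.6667, p* = 129.5833.
At q = 1676: demand price = 165 − 0.01·1676 = 148.24; supply price = 122.5 + 0.002·1676 = 125.852.
Δq = 3541.6667 − 1676 = 1865.6667; wedge = 148.24 − 125.852 = 22.388.
Welfare loss = ½ × 1865.6667 × 22.388 = 20884.27.

20884.27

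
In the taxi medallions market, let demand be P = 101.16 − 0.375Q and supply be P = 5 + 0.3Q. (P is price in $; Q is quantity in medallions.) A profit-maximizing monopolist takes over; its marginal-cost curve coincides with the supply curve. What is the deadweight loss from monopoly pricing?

Competitive equilibrium: 101.16 − 0.375Q = 5 + 0.3Q → Q* = 142.4593, P* = 47.7378.
Marginal revenue: MR = 101.16 − 0.75Q. Set MR = MC: 101.16 − 0.75Q = 5 + 0.3Q → Q_m = 91.581.
Price P_m = 101.16 − 0.375·91.581 = 66.8171; MC(Q_m) = 5 + 0.3·91.581 = 32.4743.
Competitive Q* = 142.4593, so ΔQ = 50.8783; wedge = 66.8171 − 32.4743 = 34.3428.
The triangle = ½ × 50.8783 × 34.3428 = $873.65.

$873.65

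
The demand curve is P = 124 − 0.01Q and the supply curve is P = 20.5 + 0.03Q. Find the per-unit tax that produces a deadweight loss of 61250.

Competitive equilibrium: 124 − 0.01Q = 20.5 + 0.03Q → Q* = 2587.5, P* = 98.125.
A tax t gives ΔQ = t/0.04 and wedge t, so DWL = t²/0.08.
t²/0.08 = 61250 → t² = 4900 → t = 70.

70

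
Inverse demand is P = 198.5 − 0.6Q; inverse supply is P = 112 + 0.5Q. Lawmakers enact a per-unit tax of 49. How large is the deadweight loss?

1091.36

Competitive equilibrium: 198.5 − 0.6Q = 112 + 0.5Q → Q* = 78.6364, P* = 151.3182.
With the tax, the buyer price exceeds the seller price by 49: (198.5 − 0.6Q) − (112 + 0.5Q) = 49 → Q' = 34.0909.
ΔQ = 78.6364 − 34.0909 = 44.5455; the wedge equals the tax, 49.
The triangle = ½ × 44.5455 × 49 = 1091.36.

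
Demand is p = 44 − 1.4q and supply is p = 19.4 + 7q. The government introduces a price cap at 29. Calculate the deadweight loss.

10.18

Competitive equilibrium: 44 − 1.4q = 19.4 + 7q → q* = 2.9286, p* = 39.9.
At the ceiling p = 29, quantity supplied = (29 − 19.4)/7 = 1.3714.
Willingness to pay at q' = 1.3714: 44 − 1.4·1.3714 = 42.08.
Δq = 2.9286 − 1.3714 = 1.5572; wedge = 42.08 − 29 = 13.08.
The triangle = ½ × 1.5572 × 13.08 = 10.18.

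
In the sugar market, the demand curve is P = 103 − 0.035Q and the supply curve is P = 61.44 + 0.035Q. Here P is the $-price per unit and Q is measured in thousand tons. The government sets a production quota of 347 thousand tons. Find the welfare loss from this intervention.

Competitive equilibrium: 103 − 0.035Q = 61.44 + 0.035Q → Q* = 593.7143, P* = 82.22.
At Q = 347: demand price = 103 − 0.035·347 = 90.855; supply price = 61.44 + 0.035·347 = 73.585.
ΔQ = 593.7143 − 347 = 246.7143; wedge = 90.855 − 73.585 = 17.27.
Deadweight loss = ½ × 246.7143 × 17.27 = $2130.38 thousand.

$2130.38 thousand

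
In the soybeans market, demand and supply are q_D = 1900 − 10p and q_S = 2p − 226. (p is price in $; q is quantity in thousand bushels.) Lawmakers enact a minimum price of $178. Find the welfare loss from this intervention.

In inverse form: demand p = 190 − 0.1q, supply p = 113 + 0.5q.
Competitive equilibrium: 190 − 0.1q = 113 + 0.5q → q* = 128.3333, p* = 177.1667.
At the floor p = 178, quantity demanded = (190 − 178)/0.1 = 120.
Sellers' marginal cost at q' = 120: 113 + 0.5·120 = 173.
Δq = 128.3333 − 120 = 8.3333; wedge = 178 − 173 = 5.
Deadweight loss = ½ × 8.3333 × 5 = $20.83 thousand.

$20.83 thousand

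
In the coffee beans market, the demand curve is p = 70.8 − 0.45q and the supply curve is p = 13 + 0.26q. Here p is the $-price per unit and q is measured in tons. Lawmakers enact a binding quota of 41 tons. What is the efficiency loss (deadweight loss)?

$579.66

Competitive equilibrium: 70.8 − 0.45q = 13 + 0.26q → q* = 81.4085, p* = 34.1662.
At q = 41: demand price = 70.8 − 0.45·41 = 52.35; supply price = 13 + 0.26·41 = 23.66.
Δq = 81.4085 − 41 = 40.4085; wedge = 52.35 − 23.66 = 28.69.
The triangle = ½ × 40.4085 × 28.69 = $579.66.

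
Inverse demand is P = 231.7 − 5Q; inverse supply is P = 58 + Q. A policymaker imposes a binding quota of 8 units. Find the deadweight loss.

Competitive equilibrium: 231.7 − 5Q = 58 + Q → Q* = 28.95, P* = 86.95.
At Q = 8: demand price = 231.7 − 5·8 = 191.7; supply price = 58 + 1·8 = 66.
ΔQ = 28.95 − 8 = 20.95; wedge = 191.7 − 66 = 125.7.
Deadweight loss = ½ × 20.95 × 125.7 = 1316.71.

1316.71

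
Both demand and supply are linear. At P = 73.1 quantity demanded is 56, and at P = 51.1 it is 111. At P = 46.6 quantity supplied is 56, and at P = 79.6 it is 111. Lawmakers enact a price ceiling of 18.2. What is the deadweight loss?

Demand slope = (51.1 − 73.1)/(111 − 56) = −0.4, so P = 95.5 − 0.4Q.
Supply slope = (79.6 − 46.6)/(111 − 56) = 0.6, so P = 13 + 0.6Q.
Competitive equilibrium: 95.5 − 0.4Q = 13 + 0.6Q → Q* = 82.5, P* = 62.5.
At the ceiling P = 18.2, quantity supplied = (18.2 − 13)/0.6 = 8.6667.
Willingness to pay at Q' = 8.6667: 95.5 − 0.4·8.6667 = 92.0333.
ΔQ = 82.5 − 8.6667 = 73.8333; wedge = 92.0333 − 18.2 = 73.8333.
The triangle = ½ × 73.8333 × 73.8333 = 2725.68.

2725.68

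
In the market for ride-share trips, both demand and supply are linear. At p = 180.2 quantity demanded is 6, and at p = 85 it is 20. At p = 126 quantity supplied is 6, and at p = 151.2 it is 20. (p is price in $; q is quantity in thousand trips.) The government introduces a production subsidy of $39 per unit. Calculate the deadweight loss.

Demand slope = (85 − 180.2)/(20 − 6) = −6.8, so p = 221 − 6.8q.
Supply slope = (151.2 − 126)/(20 − 6) = 1.8, so p = 115.2 + 1.8q.
Competitive equilibrium: 221 − 6.8q = 115.2 + 1.8q → q* = 12.3023, p* = 137.3442.
The subsidy lowers effective supply by 39: p = 76.2 + 1.8q.
New quantity: 221 − 6.8q = 76.2 + 1.8q → q' = 16.8372.
Overproduction Δq = 16.8372 − 12.3023 = 4.5349; wedge = subsidy = 39.
Deadweight loss = ½ × 4.5349 × 39 = $88.43 thousand.

$88.43 thousand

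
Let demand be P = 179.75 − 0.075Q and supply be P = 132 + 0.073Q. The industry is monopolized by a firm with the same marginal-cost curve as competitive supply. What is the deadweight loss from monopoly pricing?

871.30

Competitive equilibrium: 179.75 − 0.075Q = 132 + 0.073Q → Q* = 322.6351, P* = 155.5524.
Marginal revenue: MR = 179.75 − 0.15Q. Set MR = MC: 179.75 − 0.15Q = 132 + 0.073Q → Q_m = 214.1256.
Price P_m = 179.75 − 0.075·214.1256 = 163.6906; MC(Q_m) = 132 + 0.073·214.1256 = 147.6312.
Competitive Q* = 322.6351, so ΔQ = 108.5095; wedge = 163.6906 − 147.6312 = 16.0594.
Welfare loss = ½ × 108.5095 × 16.0594 = 871.30.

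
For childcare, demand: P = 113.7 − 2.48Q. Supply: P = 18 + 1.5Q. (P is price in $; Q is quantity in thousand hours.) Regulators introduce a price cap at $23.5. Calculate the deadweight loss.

$826.42 thousand

Competitive equilibrium: 113.7 − 2.48Q = 18 + 1.5Q → Q* = 24.0452, P* = 54.0678.
At the ceiling P = 23.5, quantity supplied = (23.5 − 18)/1.5 = 3.6667.
Willingness to pay at Q' = 3.6667: 113.7 − 2.48·3.6667 = 104.6066.
ΔQ = 24.0452 − 3.6667 = 20.3785; wedge = 104.6066 − 23.5 = 81.1066.
Deadweight loss = ½ × 20.3785 × 81.1066 = $826.42 thousand.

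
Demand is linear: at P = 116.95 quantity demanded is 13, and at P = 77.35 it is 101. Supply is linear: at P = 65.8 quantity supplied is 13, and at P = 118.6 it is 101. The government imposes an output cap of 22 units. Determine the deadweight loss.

828.04

Demand slope = (77.35 − 116.95)/(101 − 13) = −0.45, so P = 122.8 − 0.45Q.
Supply slope = (118.6 − 65.8)/(101 − 13) = 0.6, so P = 58 + 0.6Q.
Competitive equilibrium: 122.8 − 0.45Q = 58 + 0.6Q → Q* = 61.7143, P* = 95.0286.
At Q = 22: demand price = 122.8 − 0.45·22 = 112.9; supply price = 58 + 0.6·22 = 71.2.
ΔQ = 61.7143 − 22 = 39.7143; wedge = 112.9 − 71.2 = 41.7.
Welfare loss = ½ × 39.7143 × 41.7 = 828.04.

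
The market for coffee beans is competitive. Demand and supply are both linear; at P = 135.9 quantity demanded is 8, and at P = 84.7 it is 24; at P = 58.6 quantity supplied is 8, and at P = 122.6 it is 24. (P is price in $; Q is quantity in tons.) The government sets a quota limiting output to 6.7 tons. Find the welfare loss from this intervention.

Demand slope = (84.7 − 135.9)/(24 − 8) = −3.2, so P = 161.5 − 3.2Q.
Supply slope = (122.6 − 58.6)/(24 − 8) = 4, so P = 26.6 + 4Q.
Competitive equilibrium: 161.5 − 3.2Q = 26.6 + 4Q → Q* = 18.7361, P* = 101.5444.
At Q = 6.7: demand price = 161.5 − 3.2·6.7 = 140.06; supply price = 26.6 + 4·6.7 = 53.4.
ΔQ = 18.7361 − 6.7 = 12.0361; wedge = 140.06 − 53.4 = 86.66.
DWL = ½ × 12.0361 × 86.66 = $521.52.

$521.52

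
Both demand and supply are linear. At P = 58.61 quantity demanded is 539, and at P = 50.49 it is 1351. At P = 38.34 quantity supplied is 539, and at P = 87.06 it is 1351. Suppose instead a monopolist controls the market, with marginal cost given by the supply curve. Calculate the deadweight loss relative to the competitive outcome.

Demand slope = (50.49 − 58.61)/(1351 − 539) = −0.01, so P = 64 − 0.01Q.
Supply slope = (87.06 − 38.34)/(1351 − 539) = 0.06, so P = 6 + 0.06Q.
Competitive equilibrium: 64 − 0.01Q = 6 + 0.06Q → Q* = 828.5714, P* = 55.7143.
Marginal revenue: MR = 64 − 0.02Q. Set MR = MC: 64 − 0.02Q = 6 + 0.06Q → Q_m = 725.
Price P_m = 64 − 0.01·725 = 56.75; MC(Q_m) = 6 + 0.06·725 = 49.5.
Competitive Q* = 828.5714, so ΔQ = 103.5714; wedge = 56.75 − 49.5 = 7.25.
The triangle = ½ × 103.5714 × 7.25 = 375.45.

375.45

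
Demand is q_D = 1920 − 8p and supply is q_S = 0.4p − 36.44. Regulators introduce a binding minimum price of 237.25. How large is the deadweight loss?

In inverse form: demand p = 240 − 0.125q, supply p = 91.1 + 2.5q.
Competitive equilibrium: 240 − 0.125q = 91.1 + 2.5q → q* = 56.7238, p* = 232.9095.
At the floor p = 237.25, quantity demanded = (240 − 237.25)/0.125 = 22.
Sellers' marginal cost at q' = 22: 91.1 + 2.5·22 = 146.1.
Δq = 56.7238 − 22 = 34.7238; wedge = 237.25 − 146.1 = 91.15.
Deadweight loss = ½ × 34.7238 × 91.15 = 1582.54.

1582.54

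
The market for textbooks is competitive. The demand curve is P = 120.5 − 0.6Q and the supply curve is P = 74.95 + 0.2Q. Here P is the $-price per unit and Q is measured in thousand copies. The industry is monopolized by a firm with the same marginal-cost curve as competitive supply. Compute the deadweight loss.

Competitive equilibrium: 120.5 − 0.6Q = 74.95 + 0.2Q → Q* = 56.9375, P* = 86.3375.
Marginal revenue: MR = 120.5 − 1.2Q. Set MR = MC: 120.5 − 1.2Q = 74.95 + 0.2Q → Q_m = 32.5357.
Price P_m = 120.5 − 0.6·32.5357 = 100.9786; MC(Q_m) = 74.95 + 0.2·32.5357 = 81.4571.
Competitive Q* = 56.9375, so ΔQ = 24.4018; wedge = 100.9786 − 81.4571 = 19.5215.
Welfare loss = ½ × 24.4018 × 19.5215 = $238.18 thousand.

$238.18 thousand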